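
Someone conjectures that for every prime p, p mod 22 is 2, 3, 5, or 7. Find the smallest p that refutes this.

p = 11

The first 4 eligible values, up to p = 7, all satisfy the conclusion.
p = 11: 11 mod 22 = 11 — not in {2, 3, 5, 7}.
Hence p = 11 is a counterexample.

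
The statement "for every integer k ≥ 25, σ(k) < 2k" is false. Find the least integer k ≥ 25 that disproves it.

k = 28

We need the least integer k ≥ 25 for which the claim fails.
k = 25: σ(25) = 31; 31 < 50.
k = 26: σ(26) = 42; 42 < 52.
k = 27: σ(27) = 40; 40 < 54.
k = 28: σ(28) = 56; 56 ≥ 56.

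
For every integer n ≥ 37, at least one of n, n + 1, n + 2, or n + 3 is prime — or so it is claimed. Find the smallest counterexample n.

n = 48

A counterexample is any integer n ≥ 37 such that n, n + 1, n + 2, n + 3 are all composite; we check each in order.
For n = 37, 38, 39, 40, …, 45, 46, 47 the conclusion holds.
n = 48: 48 = 2 × 24; 49 = 7 × 7; 50 = 2 × 25; 51 = 3 × 17 — all composite.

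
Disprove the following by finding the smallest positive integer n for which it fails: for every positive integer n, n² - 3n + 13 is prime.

Check each positive integer n in order until n² - 3n + 13 is not prime.
The first 11 eligible values, up to n = 11, all satisfy the conclusion.
n = 12: n² - 3n + 13 = 121 = 11 × 11, composite.

n = 12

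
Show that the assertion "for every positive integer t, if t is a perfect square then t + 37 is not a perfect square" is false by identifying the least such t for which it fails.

Check each positive integer t in order until t is a perfect square but t + 37 is a perfect square.
The first 17 eligible values, up to t = 289, all satisfy the conclusion.
t = 324: 324 = 18² and 324 + 37 = 361 = 19².

t = 324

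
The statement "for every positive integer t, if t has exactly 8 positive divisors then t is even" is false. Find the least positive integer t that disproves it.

t = 105

Check each positive integer t in order until t has exactly 8 positive divisors but t is odd.
For t = 24, 30, 40, 42, …, 88, 102, 104 the conclusion holds.
t = 105: divisors of 105: 1, 3, 5, 7, 15, 21, 35, 105; 105 is odd.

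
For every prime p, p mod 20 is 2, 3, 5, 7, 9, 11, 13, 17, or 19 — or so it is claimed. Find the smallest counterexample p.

p = 41

Check each prime p in order until the claim fails.
For p = 2, 3, 5, 7, …, 29, 31, 37 the conclusion holds.
p = 41: 41 mod 20 = 1 — not in {2, 3, 5, 7, 9, 11, 13, 17, 19}.
Thus p = 41 disproves the claim, and no smaller p works.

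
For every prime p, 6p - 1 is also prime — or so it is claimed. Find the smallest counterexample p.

A counterexample is any prime p such that 6p - 1 is not prime; we check each in order.
The first 4 eligible values, up to p = 7, all satisfy the conclusion.
p = 11: 6p - 1 = 65 = 5 × 13, not prime.
Hence p = 11 is a counterexample.

p = 11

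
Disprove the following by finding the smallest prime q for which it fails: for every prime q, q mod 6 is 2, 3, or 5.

q = 7

A counterexample is any prime q such that the claim fails; we check each in order.
For q = 2, 3, 5 the conclusion holds.
q = 7: 7 mod 6 = 1 — not in {2, 3, 5}.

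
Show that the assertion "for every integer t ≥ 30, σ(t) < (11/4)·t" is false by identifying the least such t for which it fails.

t = 60

For t = 30, 31, 32, 33, …, 57, 58, 59 the conclusion holds.
t = 60: σ(60) = 168; 168 ≥ 165.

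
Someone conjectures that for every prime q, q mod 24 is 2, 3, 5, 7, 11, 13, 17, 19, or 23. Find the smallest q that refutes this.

A counterexample is any prime q such that the claim fails; we check each in order.
The first 20 eligible values, up to q = 71, all satisfy the conclusion.
q = 73: 73 mod 24 = 1 — not in {2, 3, 5, 7, 11, 13, 17, 19, 23}.
Hence q = 73 is a counterexample.

q = 73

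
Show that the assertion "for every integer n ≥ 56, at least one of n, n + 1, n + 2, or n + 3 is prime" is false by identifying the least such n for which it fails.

n = 62

A counterexample is any integer n ≥ 56 such that n, n + 1, n + 2, n + 3 are all composite; we check each in order.
The first 6 eligible values, up to n = 61, all satisfy the conclusion.
n = 62: 62 = 2 × 31; 63 = 3 × 21; 64 = 2 × 32; 65 = 5 × 13 — all composite.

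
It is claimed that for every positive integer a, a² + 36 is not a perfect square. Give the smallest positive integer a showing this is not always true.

a = 8

The first 7 eligible values, up to a = 7, all satisfy the conclusion.
a = 8: 8² + 36 = 100 = 10², a perfect square.
So a = 8 is the smallest counterexample.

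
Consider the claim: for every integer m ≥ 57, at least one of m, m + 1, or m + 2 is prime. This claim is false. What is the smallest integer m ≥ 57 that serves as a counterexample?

For m = 57, 58, 59, 60, 61 the conclusion holds.
m = 62: 62 = 2 × 31; 63 = 3 × 21; 64 = 2 × 32 — all composite.

m = 62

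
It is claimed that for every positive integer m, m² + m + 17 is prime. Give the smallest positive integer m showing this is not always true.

Check each positive integer m in order until m² + m + 17 is not prime.
For m = 1, 2, 3, 4, …, 13, 14, 15 the conclusion holds.
m = 16: m² + m + 17 = 289 = 17 × 17, composite.

m = 16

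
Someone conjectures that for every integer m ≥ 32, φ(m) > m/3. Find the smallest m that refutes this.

m = 32: φ(32) = 16 and 32/3 = 32/3, so φ(32) > 32/3.
m = 33: φ(33) = 20 and 33/3 = 11, so φ(33) > 33/3.
m = 34: φ(34) = 16 and 34/3 = 34/3, so φ(34) > 34/3.
m = 35: φ(35) = 24 and 35/3 = 35/3, so φ(35) > 35/3.
m = 36: φ(36) = 12 and 36/3 = 12, so φ(36) ≤ 36/3.

m = 36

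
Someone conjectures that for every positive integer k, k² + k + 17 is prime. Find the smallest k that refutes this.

We need the least positive integer k for which k² + k + 17 is not prime.
The first 15 eligible values, up to k = 15, all satisfy the conclusion.
k = 16: k² + k + 17 = 289 = 17 × 17, composite.

k = 16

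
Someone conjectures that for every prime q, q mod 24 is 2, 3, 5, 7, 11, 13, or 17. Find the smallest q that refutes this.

q = 19

We need the least prime q for which the claim fails.
The first 7 eligible values, up to q = 17, all satisfy the conclusion.
q = 19: 19 mod 24 = 19 — not in {2, 3, 5, 7, 11, 13, 17}.
Thus q = 19 disproves the claim, and no smaller q works.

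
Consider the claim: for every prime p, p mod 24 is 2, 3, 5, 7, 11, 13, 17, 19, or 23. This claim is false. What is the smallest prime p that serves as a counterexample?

p = 73

A counterexample is any prime p such that the claim fails; we check each in order.
For p = 2, 3, 5, 7, …, 61, 67, 71 the conclusion holds.
p = 73: 73 mod 24 = 1 — not in {2, 3, 5, 7, 11, 13, 17, 19, 23}.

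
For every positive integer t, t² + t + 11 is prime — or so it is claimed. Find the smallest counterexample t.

For t = 1, 2, 3, 4, 5, 6, 7, 8, 9 the conclusion holds.
t = 10: t² + t + 11 = 121 = 11 × 11, composite.

t = 10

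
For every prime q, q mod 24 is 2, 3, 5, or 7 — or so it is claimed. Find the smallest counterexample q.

q = 11

Check each prime q in order until the claim fails.
For q = 2, 3, 5, 7 the conclusion holds.
q = 11: 11 mod 24 = 11 — not in {2, 3, 5, 7}.
Hence q = 11 is a counterexample.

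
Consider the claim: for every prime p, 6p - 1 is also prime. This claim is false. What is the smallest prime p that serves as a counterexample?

Check each prime p in order until 6p - 1 is not prime.
For p = 2, 3, 5, 7 the conclusion holds.
p = 11: 6p - 1 = 65 = 5 × 13, not prime.

p = 11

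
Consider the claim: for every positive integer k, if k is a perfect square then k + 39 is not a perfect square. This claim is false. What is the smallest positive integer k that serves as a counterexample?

k = 25

We need the least positive integer k for which k is a perfect square but k + 39 is a perfect square.
For k = 1, 4, 9, 16 the conclusion holds.
k = 25: 25 = 5² and 25 + 39 = 64 = 8².
Thus k = 25 disproves the claim, and no smaller k works.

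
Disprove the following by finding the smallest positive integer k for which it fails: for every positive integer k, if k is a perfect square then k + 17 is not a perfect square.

k = 1: 1 + 17 = 18, not a perfect square.
k = 4: 4 + 17 = 21, not a perfect square.
k = 9: 9 + 17 = 26, not a perfect square.
k = 16: 16 + 17 = 33, not a perfect square.
k = 25: 25 + 17 = 42, not a perfect square.
k = 36: 36 + 17 = 53, not a perfect square.
k = 49: 49 + 17 = 66, not a perfect square.
k = 64: 64 = 8² and 64 + 17 = 81 = 9².
So k = 64 is the smallest counterexample.

k = 64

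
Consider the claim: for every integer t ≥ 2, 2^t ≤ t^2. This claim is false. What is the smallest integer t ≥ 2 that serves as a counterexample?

A counterexample is any integer t ≥ 2 such that 2^t > t^2; we check each in order.
For t = 2, 3, 4 the conclusion holds.
t = 5: 2^t = 32 and t^2 = 25, so 32 > 25.

t = 5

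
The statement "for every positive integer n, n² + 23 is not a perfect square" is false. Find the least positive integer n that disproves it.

n = 11

Check each positive integer n in order until n² + 23 is a perfect square.
For n = 1, 2, 3, 4, 5, 6, 7, 8, 9, 10 the conclusion holds.
n = 11: 11² + 23 = 144 = 12², a perfect square.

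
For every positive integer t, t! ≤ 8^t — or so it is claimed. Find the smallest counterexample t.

For t = 1, 2, 3, 4, …, 17, 18, 19 the conclusion holds.
t = 20: t! = 2432902008176640000 and 8^t = 1152921504606846976, so 2432902008176640000 > 1152921504606846976.

t = 20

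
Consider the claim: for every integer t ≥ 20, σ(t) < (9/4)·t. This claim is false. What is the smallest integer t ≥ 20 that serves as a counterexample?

t = 24

We need the least integer t ≥ 20 for which the claim fails.
For t = 20, 21, 22, 23 the conclusion holds.
t = 24: σ(24) = 60; 60 ≥ 54.
Thus t = 24 disproves the claim, and no smaller t works.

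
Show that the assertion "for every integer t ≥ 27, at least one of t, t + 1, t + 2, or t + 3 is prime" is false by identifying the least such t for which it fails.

t = 32

A counterexample is any integer t ≥ 27 such that t, t + 1, t + 2, t + 3 are all composite; we check each in order.
The first 5 eligible values, up to t = 31, all satisfy the conclusion.
t = 32: 32 = 2 × 16; 33 = 3 × 11; 34 = 2 × 17; 35 = 5 × 7 — all composite.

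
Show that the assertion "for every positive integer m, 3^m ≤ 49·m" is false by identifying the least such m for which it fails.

A counterexample is any positive integer m such that 3^m > 49·m; we check each in order.
For m = 1, 2, 3, 4, 5 the conclusion holds.
m = 6: 3^m = 729 and 49·m = 294, so 729 > 294.
So m = 6 is the smallest counterexample.

m = 6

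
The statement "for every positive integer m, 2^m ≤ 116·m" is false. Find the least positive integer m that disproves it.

m = 11

The first 10 eligible values, up to m = 10, all satisfy the conclusion.
m = 11: 2^m = 2048 and 116·m = 1276, so 2048 > 1276.
Hence m = 11 is a counterexample.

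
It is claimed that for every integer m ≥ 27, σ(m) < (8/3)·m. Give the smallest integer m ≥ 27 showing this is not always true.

A counterexample is any integer m ≥ 27 such that the claim fails; we check each in order.
The first 33 eligible values, up to m = 59, all satisfy the conclusion.
m = 60: σ(60) = 168; 168 ≥ 160.
Hence m = 60 is a counterexample.

m = 60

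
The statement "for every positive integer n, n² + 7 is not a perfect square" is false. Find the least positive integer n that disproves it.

We need the least positive integer n for which n² + 7 is a perfect square.
n = 1: 1² + 7 = 8, not a perfect square.
n = 2: 2² + 7 = 11, not a perfect square.
n = 3: 3² + 7 = 16 = 4², a perfect square.
Hence n = 3 is a counterexample.

n = 3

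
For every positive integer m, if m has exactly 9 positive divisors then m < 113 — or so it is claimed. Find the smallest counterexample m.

m = 196

A counterexample is any positive integer m such that m has exactly 9 positive divisors but the claim fails; we check each in order.
For m = 36, 100 the conclusion holds.
m = 196: τ(196) = 9; 196 ≥ 113.
Thus m = 196 disproves the claim, and no smaller m works.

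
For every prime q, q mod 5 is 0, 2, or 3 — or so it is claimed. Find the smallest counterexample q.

q = 11

We need the least prime q for which the claim fails.
q = 2: 2 mod 5 = 2.
q = 3: 3 mod 5 = 3.
q = 5: 5 mod 5 = 0.
q = 7: 7 mod 5 = 2.
q = 11: 11 mod 5 = 1 — not in {0, 2, 3}.
So q = 11 is the smallest counterexample.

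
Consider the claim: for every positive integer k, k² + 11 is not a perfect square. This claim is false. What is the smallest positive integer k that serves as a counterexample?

k = 5

We need the least positive integer k for which k² + 11 is a perfect square.
For k = 1, 2, 3, 4 the conclusion holds.
k = 5: 5² + 11 = 36 = 6², a perfect square.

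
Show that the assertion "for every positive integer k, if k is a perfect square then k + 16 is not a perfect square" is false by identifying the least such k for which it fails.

k = 9

Check each positive integer k in order until k is a perfect square but k + 16 is a perfect square.
For k = 1, 4 the conclusion holds.
k = 9: 9 = 3² and 9 + 16 = 25 = 5².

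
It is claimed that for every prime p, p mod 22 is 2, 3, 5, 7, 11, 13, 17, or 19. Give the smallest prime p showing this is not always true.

Check each prime p in order until the claim fails.
The first 8 eligible values, up to p = 19, all satisfy the conclusion.
p = 23: 23 mod 22 = 1 — not in {2, 3, 5, 7, 11, 13, 17, 19}.

p = 23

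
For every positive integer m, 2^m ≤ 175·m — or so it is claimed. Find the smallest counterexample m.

m = 11

Check each positive integer m in order until 2^m > 175·m.
For m = 1, 2, 3, 4, 5, 6, 7, 8, 9, 10 the conclusion holds.
m = 11: 2^m = 2048 and 175·m = 1925, so 2048 > 1925.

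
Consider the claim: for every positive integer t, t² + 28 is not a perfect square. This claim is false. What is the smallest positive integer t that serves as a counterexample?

t = 6

We need the least positive integer t for which t² + 28 is a perfect square.
t = 1: 1² + 28 = 29, not a perfect square.
t = 2: 2² + 28 = 32, not a perfect square.
t = 3: 3² + 28 = 37, not a perfect square.
t = 4: 4² + 28 = 44, not a perfect square.
t = 5: 5² + 28 = 53, not a perfect square.
t = 6: 6² + 28 = 64 = 8², a perfect square.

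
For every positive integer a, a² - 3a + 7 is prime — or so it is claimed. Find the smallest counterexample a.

a = 6

A counterexample is any positive integer a such that a² - 3a + 7 is not prime; we check each in order.
For a = 1, 2, 3, 4, 5 the conclusion holds.
a = 6: a² - 3a + 7 = 25 = 5 × 5, composite.
Thus a = 6 disproves the claim, and no smaller a works.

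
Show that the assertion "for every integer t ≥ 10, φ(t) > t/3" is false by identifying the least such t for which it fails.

t = 12

A counterexample is any integer t ≥ 10 such that the claim fails; we check each in order.
For t = 10, 11 the conclusion holds.
t = 12: φ(12) = 4 and 12/3 = 4, so φ(12) ≤ 12/3.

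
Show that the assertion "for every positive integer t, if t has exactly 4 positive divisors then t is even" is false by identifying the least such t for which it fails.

The first 4 eligible values, up to t = 14, all satisfy the conclusion.
t = 15: divisors of 15: 1, 3, 5, 15; 15 is odd.
Hence t = 15 is a counterexample.

t = 15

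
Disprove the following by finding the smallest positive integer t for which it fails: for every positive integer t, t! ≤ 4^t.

t = 9

The first 8 eligible values, up to t = 8, all satisfy the conclusion.
t = 9: t! = 362880 and 4^t = 262144, so 362880 > 262144.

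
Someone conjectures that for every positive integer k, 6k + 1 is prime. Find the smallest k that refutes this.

k = 4

We need the least positive integer k for which 6k + 1 is not prime.
k = 1: 6k + 1 = 7, prime.
k = 2: 6k + 1 = 13, prime.
k = 3: 6k + 1 = 19, prime.
k = 4: 6k + 1 = 25 = 5 × 5, composite.
Thus k = 4 disproves the claim, and no smaller k works.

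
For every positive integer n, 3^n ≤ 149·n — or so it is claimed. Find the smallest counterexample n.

The first 6 eligible values, up to n = 6, all satisfy the conclusion.
n = 7: 3^n = 2187 and 149·n = 1043, so 2187 > 1043.

n = 7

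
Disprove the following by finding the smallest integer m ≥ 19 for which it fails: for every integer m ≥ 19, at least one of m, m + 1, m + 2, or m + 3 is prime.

For m = 19, 20, 21, 22, 23 the conclusion holds.
m = 24: 24 = 2 × 12; 25 = 5 × 5; 26 = 2 × 13; 27 = 3 × 9 — all composite.
Hence m = 24 is a counterexample.

m = 24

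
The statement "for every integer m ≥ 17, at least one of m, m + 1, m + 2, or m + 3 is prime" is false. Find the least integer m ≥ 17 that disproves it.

Check each integer m ≥ 17 in order until m, m + 1, m + 2, m + 3 are all composite.
m = 17: 17 is prime.
m = 18: 19 is prime.
m = 19: 19 is prime.
m = 20: 23 is prime.
m = 21: 23 is prime.
m = 22: 23 is prime.
m = 23: 23 is prime.
m = 24: 24 = 2 × 12; 25 = 5 × 5; 26 = 2 × 13; 27 = 3 × 9 — all composite.
So m = 24 is the smallest counterexample.

m = 24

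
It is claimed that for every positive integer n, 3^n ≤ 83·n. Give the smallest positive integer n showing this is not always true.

n = 1: 3^n = 3 and 83·n = 83, so 3 ≤ 83.
n = 2: 3^n = 9 and 83·n = 166, so 9 ≤ 166.
n = 3: 3^n = 27 and 83·n = 249, so 27 ≤ 249.
n = 4: 3^n = 81 and 83·n = 332, so 81 ≤ 332.
n = 5: 3^n = 243 and 83·n = 415, so 243 ≤ 415.
n = 6: 3^n = 729 and 83·n = 498, so 729 > 498.

n = 6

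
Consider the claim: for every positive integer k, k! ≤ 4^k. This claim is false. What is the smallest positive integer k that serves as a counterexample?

We need the least positive integer k for which k! > 4^k.
The first 8 eligible values, up to k = 8, all satisfy the conclusion.
k = 9: k! = 362880 and 4^k = 262144, so 362880 > 262144.
Hence k = 9 is a counterexample.

k = 9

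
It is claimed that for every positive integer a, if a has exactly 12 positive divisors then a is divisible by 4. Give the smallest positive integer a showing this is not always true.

A counterexample is any positive integer a such that a has exactly 12 positive divisors but a is not divisible by 4; we check each in order.
a = 60: τ(60) = 12; 60 mod 4 = 0.
a = 72: τ(72) = 12; 72 mod 4 = 0.
a = 84: τ(84) = 12; 84 mod 4 = 0.
a = 90: τ(90) = 12; 90 mod 4 = 2.

a = 90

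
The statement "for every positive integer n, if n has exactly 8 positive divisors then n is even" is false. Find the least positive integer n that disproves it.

Check each positive integer n in order until n has exactly 8 positive divisors but n is odd.
For n = 24, 30, 40, 42, …, 88, 102, 104 the conclusion holds.
n = 105: divisors of 105: 1, 3, 5, 7, 15, 21, 35, 105; 105 is odd.
Hence n = 105 is a counterexample.

n = 105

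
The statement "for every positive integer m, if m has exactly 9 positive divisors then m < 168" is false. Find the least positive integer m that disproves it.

Check each positive integer m in order until m has exactly 9 positive divisors but the claim fails.
For m = 36, 100 the conclusion holds.
m = 196: τ(196) = 9; 196 ≥ 168.
Thus m = 196 disproves the claim, and no smaller m works.

m = 196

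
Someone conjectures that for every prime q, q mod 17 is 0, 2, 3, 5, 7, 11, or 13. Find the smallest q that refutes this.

Check each prime q in order until the claim fails.
q = 2: 2 mod 17 = 2.
q = 3: 3 mod 17 = 3.
q = 5: 5 mod 17 = 5.
q = 7: 7 mod 17 = 7.
q = 11: 11 mod 17 = 11.
q = 13: 13 mod 17 = 13.
q = 17: 17 mod 17 = 0.
q = 19: 19 mod 17 = 2.
q = 23: 23 mod 17 = 6 — not in {0, 2, 3, 5, 7, 11, 13}.
Thus q = 23 disproves the claim, and no smaller q works.

q = 23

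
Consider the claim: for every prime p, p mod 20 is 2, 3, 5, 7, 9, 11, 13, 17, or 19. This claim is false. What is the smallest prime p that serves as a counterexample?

Check each prime p in order until the claim fails.
For p = 2, 3, 5, 7, …, 29, 31, 37 the conclusion holds.
p = 41: 41 mod 20 = 1 — not in {2, 3, 5, 7, 9, 11, 13, 17, 19}.

p = 41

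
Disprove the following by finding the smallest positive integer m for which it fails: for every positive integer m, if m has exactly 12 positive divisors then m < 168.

m = 198

For m = 60, 72, 84, 90, …, 150, 156, 160 the conclusion holds.
m = 198: τ(198) = 12; 198 ≥ 168.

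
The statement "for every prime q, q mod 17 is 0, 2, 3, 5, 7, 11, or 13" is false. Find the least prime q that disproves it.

We need the least prime q for which the claim fails.
q = 2: 2 mod 17 = 2.
q = 3: 3 mod 17 = 3.
q = 5: 5 mod 17 = 5.
q = 7: 7 mod 17 = 7.
q = 11: 11 mod 17 = 11.
q = 13: 13 mod 17 = 13.
q = 17: 17 mod 17 = 0.
q = 19: 19 mod 17 = 2.
q = 23: 23 mod 17 = 6 — not in {0, 2, 3, 5, 7, 11, 13}.

q = 23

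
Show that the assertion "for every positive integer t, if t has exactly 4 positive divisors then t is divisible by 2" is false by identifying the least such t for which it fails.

t = 15

t = 6: τ(6) = 4; 6 mod 2 = 0.
t = 8: τ(8) = 4; 8 mod 2 = 0.
t = 10: τ(10) = 4; 10 mod 2 = 0.
t = 14: τ(14) = 4; 14 mod 2 = 0.
t = 15: τ(15) = 4; 15 mod 2 = 1.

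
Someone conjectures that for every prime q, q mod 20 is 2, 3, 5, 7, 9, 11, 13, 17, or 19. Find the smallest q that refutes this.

q = 41

We need the least prime q for which the claim fails.
For q = 2, 3, 5, 7, …, 29, 31, 37 the conclusion holds.
q = 41: 41 mod 20 = 1 — not in {2, 3, 5, 7, 9, 11, 13, 17, 19}.
Thus q = 41 disproves the claim, and no smaller q works.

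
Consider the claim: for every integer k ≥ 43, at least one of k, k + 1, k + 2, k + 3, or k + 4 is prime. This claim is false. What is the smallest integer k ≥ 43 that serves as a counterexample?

The first 5 eligible values, up to k = 47, all satisfy the conclusion.
k = 48: 48 = 2 × 24; 49 = 7 × 7; 50 = 2 × 25; 51 = 3 × 17; 52 = 2 × 26 — all composite.

k = 48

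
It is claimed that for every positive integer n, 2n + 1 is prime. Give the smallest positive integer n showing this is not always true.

For n = 1, 2, 3 the conclusion holds.
n = 4: 2n + 1 = 9 = 3 × 3, composite.
Hence n = 4 is a counterexample.

n = 4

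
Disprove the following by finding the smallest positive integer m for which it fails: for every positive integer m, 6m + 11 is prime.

m = 1: 6m + 11 = 17, prime.
m = 2: 6m + 11 = 23, prime.
m = 3: 6m + 11 = 29, prime.
m = 4: 6m + 11 = 35 = 5 × 7, composite.
Hence m = 4 is a counterexample.

m = 4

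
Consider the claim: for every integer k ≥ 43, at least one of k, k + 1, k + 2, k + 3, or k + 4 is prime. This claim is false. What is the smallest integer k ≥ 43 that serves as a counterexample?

k = 48

A counterexample is any integer k ≥ 43 such that k, k + 1, k + 2, k + 3, k + 4 are all composite; we check each in order.
k = 43: 43 is prime.
k = 44: 47 is prime.
k = 45: 47 is prime.
k = 46: 47 is prime.
k = 47: 47 is prime.
k = 48: 48 = 2 × 24; 49 = 7 × 7; 50 = 2 × 25; 51 = 3 × 17; 52 = 2 × 26 — all composite.
Hence k = 48 is a counterexample.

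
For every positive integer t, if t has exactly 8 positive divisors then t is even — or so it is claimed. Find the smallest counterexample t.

t = 105

For t = 24, 30, 40, 42, …, 88, 102, 104 the conclusion holds.
t = 105: divisors of 105: 1, 3, 5, 7, 15, 21, 35, 105; 105 is odd.
Hence t = 105 is a counterexample.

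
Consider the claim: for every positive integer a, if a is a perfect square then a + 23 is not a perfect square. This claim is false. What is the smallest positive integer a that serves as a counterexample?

For a = 1, 4, 9, 16, 25, 36, 49, 64, 81, 100 the conclusion holds.
a = 121: 121 = 11² and 121 + 23 = 144 = 12².
Hence a = 121 is a counterexample.

a = 121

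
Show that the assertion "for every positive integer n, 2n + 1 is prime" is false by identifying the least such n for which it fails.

n = 4

Check each positive integer n in order until 2n + 1 is not prime.
For n = 1, 2, 3 the conclusion holds.
n = 4: 2n + 1 = 9 = 3 × 3, composite.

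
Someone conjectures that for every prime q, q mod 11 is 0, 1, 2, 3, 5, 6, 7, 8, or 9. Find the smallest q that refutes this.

q = 37

For q = 2, 3, 5, 7, …, 23, 29, 31 the conclusion holds.
q = 37: 37 mod 11 = 4 — not in {0, 1, 2, 3, 5, 6, 7, 8, 9}.
Hence q = 37 is a counterexample.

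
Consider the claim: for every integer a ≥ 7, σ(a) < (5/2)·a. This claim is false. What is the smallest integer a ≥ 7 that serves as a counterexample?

a = 24

A counterexample is any integer a ≥ 7 such that the claim fails; we check each in order.
For a = 7, 8, 9, 10, …, 21, 22, 23 the conclusion holds.
a = 24: σ(24) = 60; 60 ≥ 60.
Thus a = 24 disproves the claim, and no smaller a works.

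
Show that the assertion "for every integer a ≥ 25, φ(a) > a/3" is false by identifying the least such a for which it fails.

We need the least integer a ≥ 25 for which the claim fails.
a = 25: φ(25) = 20 and 25/3 = 25/3, so φ(25) > 25/3.
a = 26: φ(26) = 12 and 26/3 = 26/3, so φ(26) > 26/3.
a = 27: φ(27) = 18 and 27/3 = 9, so φ(27) > 27/3.
a = 28: φ(28) = 12 and 28/3 = 28/3, so φ(28) > 28/3.
a = 29: φ(29) = 28 and 29/3 = 29/3, so φ(29) > 29/3.
a = 30: φ(30) = 8 and 30/3 = 10, so φ(30) ≤ 30/3.

a = 30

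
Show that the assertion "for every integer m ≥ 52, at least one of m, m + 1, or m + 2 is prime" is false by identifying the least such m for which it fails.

m = 54

We need the least integer m ≥ 52 for which m, m + 1, m + 2 are all composite.
m = 52: 53 is prime.
m = 53: 53 is prime.
m = 54: 54 = 2 × 27; 55 = 5 × 11; 56 = 2 × 28 — all composite.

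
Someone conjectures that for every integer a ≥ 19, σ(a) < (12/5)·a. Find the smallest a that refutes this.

a = 24

a = 19: σ(19) = 20; 20 < 228/5.
a = 20: σ(20) = 42; 42 < 48.
a = 21: σ(21) = 32; 32 < 252/5.
a = 22: σ(22) = 36; 36 < 264/5.
a = 23: σ(23) = 24; 24 < 276/5.
a = 24: σ(24) = 60; 60 ≥ 288/5.
Hence a = 24 is a counterexample.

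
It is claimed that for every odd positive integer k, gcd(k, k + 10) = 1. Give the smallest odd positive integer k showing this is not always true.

k = 5

For k = 1, 3 the conclusion holds.
k = 5: gcd(5, 15) = 5.
Hence k = 5 is a counterexample.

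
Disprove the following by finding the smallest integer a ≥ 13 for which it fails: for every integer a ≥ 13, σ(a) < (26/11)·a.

a = 24

We need the least integer a ≥ 13 for which the claim fails.
For a = 13, 14, 15, 16, …, 21, 22, 23 the conclusion holds.
a = 24: σ(24) = 60; 60 ≥ 624/11.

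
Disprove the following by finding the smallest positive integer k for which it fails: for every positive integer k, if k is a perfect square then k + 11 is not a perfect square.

Check each positive integer k in order until k is a perfect square but k + 11 is a perfect square.
k = 1: 1 + 11 = 12, not a perfect square.
k = 4: 4 + 11 = 15, not a perfect square.
k = 9: 9 + 11 = 20, not a perfect square.
k = 16: 16 + 11 = 27, not a perfect square.
k = 25: 25 = 5² and 25 + 11 = 36 = 6².
So k = 25 is the smallest counterexample.

k = 25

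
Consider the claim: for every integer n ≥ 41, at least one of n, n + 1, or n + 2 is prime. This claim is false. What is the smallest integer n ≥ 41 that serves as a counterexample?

n = 41: 41 is prime.
n = 42: 43 is prime.
n = 43: 43 is prime.
n = 44: 44 = 2 × 22; 45 = 3 × 15; 46 = 2 × 23 — all composite.
Hence n = 44 is a counterexample.

n = 44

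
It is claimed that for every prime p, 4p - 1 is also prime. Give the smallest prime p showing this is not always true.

p = 2: 4p - 1 = 7, prime.
p = 3: 4p - 1 = 11, prime.
p = 5: 4p - 1 = 19, prime.
p = 7: 4p - 1 = 27 = 3 × 9, not prime.
Thus p = 7 disproves the claim, and no smaller p works.

p = 7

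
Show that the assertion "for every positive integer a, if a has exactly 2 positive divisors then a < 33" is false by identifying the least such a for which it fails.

a = 37

We need the least positive integer a for which a has exactly 2 positive divisors but the claim fails.
For a = 2, 3, 5, 7, …, 23, 29, 31 the conclusion holds.
a = 37: τ(37) = 2; 37 ≥ 33.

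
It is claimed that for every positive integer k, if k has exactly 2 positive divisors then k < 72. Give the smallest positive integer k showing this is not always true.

k = 73

Check each positive integer k in order until k has exactly 2 positive divisors but the claim fails.
For k = 2, 3, 5, 7, …, 61, 67, 71 the conclusion holds.
k = 73: τ(73) = 2; 73 ≥ 72.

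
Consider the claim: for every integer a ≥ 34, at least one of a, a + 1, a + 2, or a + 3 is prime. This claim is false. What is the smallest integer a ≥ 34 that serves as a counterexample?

The first 14 eligible values, up to a = 47, all satisfy the conclusion.
a = 48: 48 = 2 × 24; 49 = 7 × 7; 50 = 2 × 25; 51 = 3 × 17 — all composite.
Thus a = 48 disproves the claim, and no smaller a works.

a = 48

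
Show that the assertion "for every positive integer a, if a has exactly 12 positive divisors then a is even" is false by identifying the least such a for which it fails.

We need the least positive integer a for which a has exactly 12 positive divisors but a is odd.
The first 24 eligible values, up to a = 308, all satisfy the conclusion.
a = 315: divisors of 315: 12 divisors; 315 is odd.
Hence a = 315 is a counterexample.

a = 315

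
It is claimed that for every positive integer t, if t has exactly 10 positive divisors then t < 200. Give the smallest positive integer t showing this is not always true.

t = 208

We need the least positive integer t for which t has exactly 10 positive divisors but the claim fails.
For t = 48, 80, 112, 162, 176 the conclusion holds.
t = 208: τ(208) = 10; 208 ≥ 200.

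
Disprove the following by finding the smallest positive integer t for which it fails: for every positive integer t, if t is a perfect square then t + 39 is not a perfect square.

We need the least positive integer t for which t is a perfect square but t + 39 is a perfect square.
t = 1: 1 + 39 = 40, not a perfect square.
t = 4: 4 + 39 = 43, not a perfect square.
t = 9: 9 + 39 = 48, not a perfect square.
t = 16: 16 + 39 = 55, not a perfect square.
t = 25: 25 = 5² and 25 + 39 = 64 = 8².
Thus t = 25 disproves the claim, and no smaller t works.

t = 25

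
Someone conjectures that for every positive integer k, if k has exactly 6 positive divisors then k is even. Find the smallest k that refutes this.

A counterexample is any positive integer k such that k has exactly 6 positive divisors but k is odd; we check each in order.
k = 12: divisors of 12: 1, 2, 3, 4, 6, 12; 12 is even.
k = 18: divisors of 18: 1, 2, 3, 6, 9, 18; 18 is even.
k = 20: divisors of 20: 1, 2, 4, 5, 10, 20; 20 is even.
k = 28: divisors of 28: 1, 2, 4, 7, 14, 28; 28 is even.
k = 32: divisors of 32: 1, 2, 4, 8, 16, 32; 32 is even.
k = 44: divisors of 44: 1, 2, 4, 11, 22, 44; 44 is even.
k = 45: divisors of 45: 1, 3, 5, 9, 15, 45; 45 is odd.
Hence k = 45 is a counterexample.

k = 45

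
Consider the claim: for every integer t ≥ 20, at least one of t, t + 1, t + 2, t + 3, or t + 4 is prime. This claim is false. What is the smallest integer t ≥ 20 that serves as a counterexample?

A counterexample is any integer t ≥ 20 such that t, t + 1, t + 2, t + 3, t + 4 are all composite; we check each in order.
The first 4 eligible values, up to t = 23, all satisfy the conclusion.
t = 24: 24 = 2 × 12; 25 = 5 × 5; 26 = 2 × 13; 27 = 3 × 9; 28 = 2 × 14 — all composite.

t = 24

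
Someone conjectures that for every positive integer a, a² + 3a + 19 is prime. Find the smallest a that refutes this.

a = 15

The first 14 eligible values, up to a = 14, all satisfy the conclusion.
a = 15: a² + 3a + 19 = 289 = 17 × 17, composite.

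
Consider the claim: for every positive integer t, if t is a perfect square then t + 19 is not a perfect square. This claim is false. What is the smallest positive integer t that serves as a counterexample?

t = 81

The first 8 eligible values, up to t = 64, all satisfy the conclusion.
t = 81: 81 = 9² and 81 + 19 = 100 = 10².
Hence t = 81 is a counterexample.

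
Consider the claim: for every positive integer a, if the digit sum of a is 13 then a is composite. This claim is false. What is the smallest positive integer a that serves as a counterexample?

For a = 49, 58 the conclusion holds.
a = 67: digit sum 13; 67 is prime, not composite.

a = 67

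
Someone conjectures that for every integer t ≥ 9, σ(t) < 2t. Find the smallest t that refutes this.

t = 12

Check each integer t ≥ 9 in order until the claim fails.
For t = 9, 10, 11 the conclusion holds.
t = 12: σ(12) = 28; 28 ≥ 24.
So t = 12 is the smallest counterexample.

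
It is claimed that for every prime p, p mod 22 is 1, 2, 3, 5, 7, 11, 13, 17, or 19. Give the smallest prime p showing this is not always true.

Check each prime p in order until the claim fails.
For p = 2, 3, 5, 7, 11, 13, 17, 19, 23, 29 the conclusion holds.
p = 31: 31 mod 22 = 9 — not in {1, 2, 3, 5, 7, 11, 13, 17, 19}.
Thus p = 31 disproves the claim, and no smaller p works.

p = 31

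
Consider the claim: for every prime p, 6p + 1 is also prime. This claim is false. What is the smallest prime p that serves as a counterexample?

p = 19

We need the least prime p for which 6p + 1 is not prime.
p = 2: 6p + 1 = 13, prime.
p = 3: 6p + 1 = 19, prime.
p = 5: 6p + 1 = 31, prime.
p = 7: 6p + 1 = 43, prime.
p = 11: 6p + 1 = 67, prime.
p = 13: 6p + 1 = 79, prime.
p = 17: 6p + 1 = 103, prime.
p = 19: 6p + 1 = 115 = 5 × 23, not prime.
Hence p = 19 is a counterexample.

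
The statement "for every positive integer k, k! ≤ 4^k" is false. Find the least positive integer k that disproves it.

We need the least positive integer k for which k! > 4^k.
The first 8 eligible values, up to k = 8, all satisfy the conclusion.
k = 9: k! = 362880 and 4^k = 262144, so 362880 > 262144.

k = 9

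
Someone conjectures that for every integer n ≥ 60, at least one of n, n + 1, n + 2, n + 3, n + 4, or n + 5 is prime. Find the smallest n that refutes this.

n = 90

A counterexample is any integer n ≥ 60 such that n, n + 1, n + 2, n + 3, n + 4, n + 5 are all composite; we check each in order.
For n = 60, 61, 62, 63, …, 87, 88, 89 the conclusion holds.
n = 90: 90 = 2 × 45; 91 = 7 × 13; 92 = 2 × 46; 93 = 3 × 31; 94 = 2 × 47; 95 = 5 × 19 — all composite.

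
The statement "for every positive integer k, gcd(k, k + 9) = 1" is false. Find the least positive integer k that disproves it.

We need the least positive integer k for which gcd(k, k + 9) > 1.
For k = 1, 2 the conclusion holds.
k = 3: gcd(3, 12) = 3.

k = 3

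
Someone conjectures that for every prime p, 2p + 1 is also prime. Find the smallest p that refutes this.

p = 7

p = 2: 2p + 1 = 5, prime.
p = 3: 2p + 1 = 7, prime.
p = 5: 2p + 1 = 11, prime.
p = 7: 2p + 1 = 15 = 3 × 5, not prime.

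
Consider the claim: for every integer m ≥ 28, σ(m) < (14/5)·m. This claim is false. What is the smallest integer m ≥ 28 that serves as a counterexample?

m = 60

A counterexample is any integer m ≥ 28 such that the claim fails; we check each in order.
The first 32 eligible values, up to m = 59, all satisfy the conclusion.
m = 60: σ(60) = 168; 168 ≥ 168.
Hence m = 60 is a counterexample.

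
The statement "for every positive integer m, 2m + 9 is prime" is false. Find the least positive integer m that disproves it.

A counterexample is any positive integer m such that 2m + 9 is not prime; we check each in order.
For m = 1, 2 the conclusion holds.
m = 3: 2m + 9 = 15 = 3 × 5, composite.

m = 3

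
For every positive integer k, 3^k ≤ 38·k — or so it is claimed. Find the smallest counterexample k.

k = 5

Check each positive integer k in order until 3^k > 38·k.
The first 4 eligible values, up to k = 4, all satisfy the conclusion.
k = 5: 3^k = 243 and 38·k = 190, so 243 > 190.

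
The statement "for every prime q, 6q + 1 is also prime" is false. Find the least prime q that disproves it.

q = 19

We need the least prime q for which 6q + 1 is not prime.
The first 7 eligible values, up to q = 17, all satisfy the conclusion.
q = 19: 6q + 1 = 115 = 5 × 23, not prime.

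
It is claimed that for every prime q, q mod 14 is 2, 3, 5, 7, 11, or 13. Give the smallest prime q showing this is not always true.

q = 23

We need the least prime q for which the claim fails.
The first 8 eligible values, up to q = 19, all satisfy the conclusion.
q = 23: 23 mod 14 = 9 — not in {2, 3, 5, 7, 11, 13}.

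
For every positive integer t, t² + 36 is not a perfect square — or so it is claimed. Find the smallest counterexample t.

We need the least positive integer t for which t² + 36 is a perfect square.
The first 7 eligible values, up to t = 7, all satisfy the conclusion.
t = 8: 8² + 36 = 100 = 10², a perfect square.

t = 8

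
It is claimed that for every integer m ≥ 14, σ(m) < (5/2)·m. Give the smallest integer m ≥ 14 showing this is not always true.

m = 24

The first 10 eligible values, up to m = 23, all satisfy the conclusion.
m = 24: σ(24) = 60; 60 ≥ 60.
Thus m = 24 disproves the claim, and no smaller m works.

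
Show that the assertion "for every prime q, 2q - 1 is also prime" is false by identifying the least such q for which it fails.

For q = 2, 3 the conclusion holds.
q = 5: 2q - 1 = 9 = 3 × 3, not prime.
Thus q = 5 disproves the claim, and no smaller q works.

q = 5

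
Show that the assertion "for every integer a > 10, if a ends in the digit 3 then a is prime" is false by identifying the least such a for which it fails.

a = 33

We need the least integer a > 10 for which a ends in the digit 3 but a is not prime.
a = 13: 13 ends in 3 and is prime.
a = 23: 23 ends in 3 and is prime.
a = 33: 33 ends in 3; 33 = 3 × 11, composite.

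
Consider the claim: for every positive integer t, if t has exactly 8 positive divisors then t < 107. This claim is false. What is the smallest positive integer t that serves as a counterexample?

The first 13 eligible values, up to t = 105, all satisfy the conclusion.
t = 110: τ(110) = 8; 110 ≥ 107.
Thus t = 110 disproves the claim, and no smaller t works.

t = 110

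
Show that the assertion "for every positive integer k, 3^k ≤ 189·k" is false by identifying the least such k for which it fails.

A counterexample is any positive integer k such that 3^k > 189·k; we check each in order.
The first 6 eligible values, up to k = 6, all satisfy the conclusion.
k = 7: 3^k = 2187 and 189·k = 1323, so 2187 > 1323.
Thus k = 7 disproves the claim, and no smaller k works.

k = 7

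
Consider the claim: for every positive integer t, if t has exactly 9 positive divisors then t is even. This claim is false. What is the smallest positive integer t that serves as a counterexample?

t = 225

We need the least positive integer t for which t has exactly 9 positive divisors but t is odd.
t = 36: divisors of 36: 9 divisors; 36 is even.
t = 100: divisors of 100: 9 divisors; 100 is even.
t = 196: divisors of 196: 9 divisors; 196 is even.
t = 225: divisors of 225: 9 divisors; 225 is odd.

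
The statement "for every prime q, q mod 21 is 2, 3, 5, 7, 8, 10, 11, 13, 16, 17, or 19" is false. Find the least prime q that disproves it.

We need the least prime q for which the claim fails.
For q = 2, 3, 5, 7, …, 29, 31, 37 the conclusion holds.
q = 41: 41 mod 21 = 20 — not in {2, 3, 5, 7, 8, 10, 11, 13, 16, 17, 19}.
Hence q = 41 is a counterexample.

q = 41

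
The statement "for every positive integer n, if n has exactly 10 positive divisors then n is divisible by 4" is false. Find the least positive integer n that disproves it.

n = 162

We need the least positive integer n for which n has exactly 10 positive divisors but n is not divisible by 4.
For n = 48, 80, 112 the conclusion holds.
n = 162: τ(162) = 10; 162 mod 4 = 2.
Thus n = 162 disproves the claim, and no smaller n works.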